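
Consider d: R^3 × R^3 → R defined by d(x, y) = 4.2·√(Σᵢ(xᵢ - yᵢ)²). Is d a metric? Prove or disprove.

Yes. The L2 (Euclidean) norm induces a metric on R^3, and multiplying a metric by a positive constant 4.2 > 0 preserves all four axioms: non-negativity (4.2·||x-y|| ≥ 0), identity (4.2·||x-y|| = 0 ⟺ ||x-y|| = 0 ⟺ x = y), symmetry (||x-y|| = ||y-x||), and the triangle inequality (4.2·||x-z|| ≤ 4.2·||x-y|| + 4.2·||y-z||). So d is a metric.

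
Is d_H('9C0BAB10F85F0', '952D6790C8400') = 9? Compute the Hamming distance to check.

Differing positions: 2, 3, 4, 5, 6, 7, 9, 11, 12. Hamming distance = 9, so the claim is true.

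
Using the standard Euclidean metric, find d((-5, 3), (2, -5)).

√(Σ(x_i - y_i)²) = √((-5 - 2)² + (3 - (-5))²)
= √((-7)² + 8²) = √(49 + 64) = √113 ≈ 10.6301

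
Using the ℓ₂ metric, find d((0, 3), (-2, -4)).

√(Σ(x_i - y_i)²) = √((0 - (-2))² + (3 - (-4))²)
= √(2² + 7²) = √(4 + 49) = √53 ≈ 7.2801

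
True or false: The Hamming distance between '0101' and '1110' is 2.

Differing positions: 1, 3, 4. Hamming distance = 3, so the claim that d_H = 2 is false.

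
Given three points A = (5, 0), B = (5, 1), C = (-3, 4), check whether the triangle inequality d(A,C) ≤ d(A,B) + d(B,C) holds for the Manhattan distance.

d(A,B) = 0 + 1 = 1, d(B,C) = 8 + 3 = 11, d(A,C) = 8 + 4 = 12.
d(A,C) = 12 ≤ 1 + 11 = 12. Triangle inequality is satisfied.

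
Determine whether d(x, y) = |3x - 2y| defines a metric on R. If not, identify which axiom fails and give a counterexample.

No. d fails symmetry: d(5, 7) = |3·5 - 2·7| = |1| = 1, but d(7, 5) = |3·7 - 2·5| = |11| = 11. Since 1 ≠ 11, d(x,y) ≠ d(y,x) in general.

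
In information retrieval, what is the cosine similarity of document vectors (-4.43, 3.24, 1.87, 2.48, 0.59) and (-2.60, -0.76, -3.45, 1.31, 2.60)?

With u = (-4.43, 3.24, 1.87, 2.48, 0.59), v = (-2.60, -0.76, -3.45, 1.31, 2.60):
u·v = (-4.43)·(-2.6) + 3.24·(-0.76) + 1.87·(-3.45) + 2.48·1.31 + 0.59·2.6 = 11.518 + (-2.4624) + (-6.4515) + 3.2488 + 1.534 = 7.3869.
|u| = √((-4.43)² + 3.24² + 1.87² + 2.48² + 0.59²) = √(19.6249 + 10.4976 + 3.4969 + 6.1504 + 0.3481) = √40.1179, |v| = √((-2.6)² + (-0.76)² + (-3.45)² + 1.31² + 2.6²) = √(6.76 + 0.5776 + 11.9025 + 1.7161 + 6.76) = √27.7162.
cos θ = (u·v)/(|u||v|) = 7.3869/(√40.1179·√27.7162) ≈ 0.2215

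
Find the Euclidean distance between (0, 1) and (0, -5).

√(Σ(x_i - y_i)²) = √((0 - 0)² + (1 - (-5))²)
= √(0² + 6²) = √(0 + 36) = √36 = 6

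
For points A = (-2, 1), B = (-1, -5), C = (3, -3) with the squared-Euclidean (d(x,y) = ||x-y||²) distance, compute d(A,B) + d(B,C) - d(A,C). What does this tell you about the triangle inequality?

d(A,B) = 1² + 6² = 37, d(B,C) = 4² + 2² = 20, d(A,C) = 5² + 4² = 41.
d(A,B) + d(B,C) - d(A,C) = 37 + 20 - 41 = 57 - 41 = 16. This is ≥ 0, so the triangle inequality holds for these points.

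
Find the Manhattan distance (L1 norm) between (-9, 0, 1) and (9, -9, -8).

Σ|x_i - y_i| = |-9 - 9| + |0 - (-9)| + |1 - (-8)| = 18 + 9 + 9 = 36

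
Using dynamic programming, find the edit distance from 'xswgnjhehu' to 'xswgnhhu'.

Let D[i][j] be the edit distance between the first i characters of 'xswgnjhehu' and the first j characters of 'xswgnhhu', with D[i][0] = i, D[0][j] = j, and D[i][j] = D[i-1][j-1] if the characters match, else 1 + min(D[i-1][j], D[i][j-1], D[i-1][j-1]). Filling the table (rows: prefixes of 'xswgnjhehu', columns: prefixes of 'xswgnhhu'):
     ε  x  s  w  g  n  h  h  u
  ε  0  1  2  3  4  5  6  7  8
  x  1  0  1  2  3  4  5  6  7
  s  2  1  0  1  2  3  4  5  6
  w  3  2  1  0  1  2  3  4  5
  g  4  3  2  1  0  1  2  3  4
  n  5  4  3  2  1  0  1  2  3
  j  6  5  4  3  2  1  1  2  3
  h  7  6  5  4  3  2  1  1  2
  e  8  7  6  5  4  3  2  2  2
  h  9  8  7  6  5  4  3  2  3
  u 10  9  8  7  6  5  4  3  2
The bottom-right entry gives D[10][8] = 2, so no sequence of fewer than 2 edits works. Backtracking through the table gives one optimal edit sequence (2 edits):
  xswgnjhehu → xswgnhehu (del j @6)
  xswgnhehu → xswgnhhu (del e @7)
Edit distance = 2.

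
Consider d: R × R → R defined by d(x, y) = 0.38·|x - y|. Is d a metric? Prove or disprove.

Yes. Since |x - y| is a metric on R and 0.38 > 0, the positive scalar multiple 0.38·|x - y| is also a metric: scaling by a positive constant preserves non-negativity, identity (d=0 ⟺ |x-y|=0 ⟺ x=y), symmetry, and the triangle inequality.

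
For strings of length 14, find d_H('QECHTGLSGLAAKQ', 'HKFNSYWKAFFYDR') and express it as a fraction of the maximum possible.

Differing positions: 1, 2, 3, 4, 5, 6, 7, 8, 9, 10, 11, 12, 13, 14. Hamming distance = 14. The maximum possible Hamming distance for length-14 strings is 14, so d_H/14 = 14/14 = 1.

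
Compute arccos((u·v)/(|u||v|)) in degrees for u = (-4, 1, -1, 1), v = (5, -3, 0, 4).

With u = (-4, 1, -1, 1), v = (5, -3, 0, 4):
u·v = (-4)·5 + 1·(-3) + (-1)·0 + 1·4 = (-20) + (-3) + 0 + 4 = -19.
|u| = √((-4)² + 1² + (-1)² + 1²) = √19, |v| = √(5² + (-3)² + 0² + 4²) = √50, so |u||v| = √(19·50) = √950.
cos θ = (u·v)/(|u||v|) = -19/√950 ≈ -0.616441
θ = arccos(-0.616441) ≈ 128.06°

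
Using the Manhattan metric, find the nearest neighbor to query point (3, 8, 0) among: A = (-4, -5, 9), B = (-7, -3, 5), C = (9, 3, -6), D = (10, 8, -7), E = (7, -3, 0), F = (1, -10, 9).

Distances: d(A) = 29, d(B) = 26, d(C) = 17, d(D) = 14, d(E) = 15, d(F) = 29. Nearest: D = (10, 8, -7) with distance 14.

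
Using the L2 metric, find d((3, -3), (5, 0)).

√(Σ(x_i - y_i)²) = √((3 - 5)² + (-3 - 0)²)
= √((-2)² + (-3)²) = √(4 + 9) = √13 ≈ 3.6056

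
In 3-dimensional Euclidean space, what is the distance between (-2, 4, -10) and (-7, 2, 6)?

√(Σ(x_i - y_i)²) = √((-2 - (-7))² + (4 - 2)² + (-10 - 6)²)
= √(5² + 2² + (-16)²) = √(25 + 4 + 256) = √285 ≈ 16.8819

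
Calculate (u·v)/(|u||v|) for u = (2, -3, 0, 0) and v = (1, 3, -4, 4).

With u = (2, -3, 0, 0), v = (1, 3, -4, 4):
u·v = 2·1 + (-3)·3 + 0·(-4) + 0·4 = 2 + (-9) + 0 + 0 = -7.
|u| = √(2² + (-3)² + 0² + 0²) = √13, |v| = √(1² + 3² + (-4)² + 4²) = √42, so |u||v| = √(13·42) = √546.
cos θ = (u·v)/(|u||v|) = -7/√546 ≈ -0.2996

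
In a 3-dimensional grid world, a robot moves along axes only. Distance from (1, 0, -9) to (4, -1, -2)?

Σ|x_i - y_i| = |1 - 4| + |0 - (-1)| + |-9 - (-2)| = 3 + 1 + 7 = 11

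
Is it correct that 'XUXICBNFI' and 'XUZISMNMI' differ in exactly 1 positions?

Differing positions: 3, 5, 6, 8. Hamming distance = 4, so the claim that d_H = 1 is false.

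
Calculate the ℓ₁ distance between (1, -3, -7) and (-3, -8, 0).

Σ|x_i - y_i| = |1 - (-3)| + |-3 - (-8)| + |-7 - 0| = 4 + 5 + 7 = 16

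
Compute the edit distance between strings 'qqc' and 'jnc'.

Let D[i][j] be the edit distance between the first i characters of 'qqc' and the first j characters of 'jnc', with D[i][0] = i, D[0][j] = j, and D[i][j] = D[i-1][j-1] if the characters match, else 1 + min(D[i-1][j], D[i][j-1], D[i-1][j-1]). Filling the table (rows: prefixes of 'qqc', columns: prefixes of 'jnc'):
     ε  j  n  c
  ε  0  1  2  3
  q  1  1  2  3
  q  2  2  2  3
  c  3  3  3  2
The bottom-right entry gives D[3][3] = 2, so no sequence of fewer than 2 edits works. Backtracking through the table gives one optimal edit sequence (2 edits):
  qqc → jqc (sub q→j @1)
  jqc → jnc (sub q→n @2)
Edit distance = 2.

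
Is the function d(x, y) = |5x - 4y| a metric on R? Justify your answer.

No. d fails symmetry: d(9, 7) = |5·9 - 4·7| = |17| = 17, but d(7, 9) = |5·7 - 4·9| = |-1| = 1. Since 17 ≠ 1, d(x,y) ≠ d(y,x) in general.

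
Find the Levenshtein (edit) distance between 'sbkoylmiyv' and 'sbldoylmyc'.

Let D[i][j] be the edit distance between the first i characters of 'sbkoylmiyv' and the first j characters of 'sbldoylmyc', with D[i][0] = i, D[0][j] = j, and D[i][j] = D[i-1][j-1] if the characters match, else 1 + min(D[i-1][j], D[i][j-1], D[i-1][j-1]). Filling the table (rows: prefixes of 'sbkoylmiyv', columns: prefixes of 'sbldoylmyc'):
     ε  s  b  l  d  o  y  l  m  y  c
  ε  0  1  2  3  4  5  6  7  8  9 10
  s  1  0  1  2  3  4  5  6  7  8  9
  b  2  1  0  1  2  3  4  5  6  7  8
  k  3  2  1  1  2  3  4  5  6  7  8
  o  4  3  2  2  2  2  3  4  5  6  7
  y  5  4  3  3  3  3  2  3  4  5  6
  l  6  5  4  3  4  4  3  2  3  4  5
  m  7  6  5  4  4  5  4  3  2  3  4
  i  8  7  6  5  5  5  5  4  3  3  4
  y  9  8  7  6  6  6  5  5  4  3  4
  v 10  9  8  7  7  7  6  6  5  4  4
The bottom-right entry gives D[10][10] = 4, so no sequence of fewer than 4 edits works. Backtracking through the table gives one optimal edit sequence (4 edits):
  sbkoylmiyv → sblkoylmiyv (ins l @3)
  sblkoylmiyv → sbldoylmiyv (sub k→d @4)
  sbldoylmiyv → sbldoylmyv (del i @9)
  sbldoylmyv → sbldoylmyc (sub v→c @10)
Edit distance = 4.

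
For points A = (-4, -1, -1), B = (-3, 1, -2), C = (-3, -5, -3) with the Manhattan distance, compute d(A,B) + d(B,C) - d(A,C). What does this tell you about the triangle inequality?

d(A,B) = 1 + 2 + 1 = 4, d(B,C) = 0 + 6 + 1 = 7, d(A,C) = 1 + 4 + 2 = 7.
d(A,B) + d(B,C) - d(A,C) = 4 + 7 - 7 = 11 - 7 = 4. This is ≥ 0, so the triangle inequality holds for these points.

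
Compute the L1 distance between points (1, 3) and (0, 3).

Σ|x_i - y_i| = |1 - 0| + |3 - 3| = 1 + 0 = 1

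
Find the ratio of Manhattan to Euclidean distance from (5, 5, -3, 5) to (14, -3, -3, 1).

L1 = |5 - 14| + |5 - (-3)| + |-3 - (-3)| + |5 - 1| = 9 + 8 + 0 + 4 = 21
L2 = √(9² + 8² + 0² + 4²) = √161 ≈ 12.6886
L1 ≥ L2 always (equality iff movement is along one axis); L1 > L2 here.
Ratio L1/L2 = 21/√161 ≈ 1.655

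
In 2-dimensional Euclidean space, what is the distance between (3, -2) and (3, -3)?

√(Σ(x_i - y_i)²) = √((3 - 3)² + (-2 - (-3))²)
= √(0² + 1²) = √(0 + 1) = √1 = 1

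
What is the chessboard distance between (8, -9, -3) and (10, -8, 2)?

max(|x_i - y_i|) = max(|8 - 10|, |-9 - (-8)|, |-3 - 2|) = max(2, 1, 5) = 5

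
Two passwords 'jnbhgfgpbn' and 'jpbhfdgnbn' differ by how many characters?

Differing positions: 2, 5, 6, 8. Hamming distance = 4.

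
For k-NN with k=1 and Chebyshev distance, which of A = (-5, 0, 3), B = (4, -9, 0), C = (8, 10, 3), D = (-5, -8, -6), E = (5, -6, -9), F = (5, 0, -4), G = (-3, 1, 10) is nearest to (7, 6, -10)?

Distances: d(A) = 13, d(B) = 15, d(C) = 13, d(D) = 14, d(E) = 12, d(F) = 6, d(G) = 20. Nearest: F = (5, 0, -4) with distance 6.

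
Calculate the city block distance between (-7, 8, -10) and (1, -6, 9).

Σ|x_i - y_i| = |-7 - 1| + |8 - (-6)| + |-10 - 9| = 8 + 14 + 19 = 41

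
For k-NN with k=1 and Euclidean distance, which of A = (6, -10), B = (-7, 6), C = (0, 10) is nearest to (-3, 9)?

Distances: d(A) ≈ 21.0238, d(B) = 5, d(C) ≈ 3.1623. Nearest: C = (0, 10) with distance 3.1623.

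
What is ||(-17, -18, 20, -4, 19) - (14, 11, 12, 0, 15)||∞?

max(|x_i - y_i|) = max(|-17 - 14|, |-18 - 11|, |20 - 12|, |-4 - 0|, |19 - 15|) = max(31, 29, 8, 4, 4) = 31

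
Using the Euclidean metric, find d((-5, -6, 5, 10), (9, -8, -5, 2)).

√(Σ(x_i - y_i)²) = √((-5 - 9)² + (-6 - (-8))² + (5 - (-5))² + (10 - 2)²)
= √((-14)² + 2² + 10² + 8²) = √(196 + 4 + 100 + 64) = √364 ≈ 19.0788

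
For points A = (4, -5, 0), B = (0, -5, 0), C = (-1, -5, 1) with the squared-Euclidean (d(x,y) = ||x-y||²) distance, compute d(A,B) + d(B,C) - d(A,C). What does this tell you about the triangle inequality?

d(A,B) = 4² + 0² + 0² = 16, d(B,C) = 1² + 0² + 1² = 2, d(A,C) = 5² + 0² + 1² = 26.
d(A,B) + d(B,C) - d(A,C) = 16 + 2 - 26 = 18 - 26 = -8. This is < 0, so the triangle inequality FAILS for these points (squared-Euclidean is not a metric).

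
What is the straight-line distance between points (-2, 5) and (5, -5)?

√(Σ(x_i - y_i)²) = √((-2 - 5)² + (5 - (-5))²)
= √((-7)² + 10²) = √(49 + 100) = √149 ≈ 12.2066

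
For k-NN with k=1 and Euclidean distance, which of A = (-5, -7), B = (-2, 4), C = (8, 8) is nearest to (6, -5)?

Distances: d(A) ≈ 11.1803, d(B) ≈ 12.0416, d(C) ≈ 13.1529. Nearest: A = (-5, -7) with distance 11.1803.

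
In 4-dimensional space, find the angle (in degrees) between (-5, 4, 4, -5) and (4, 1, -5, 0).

With u = (-5, 4, 4, -5), v = (4, 1, -5, 0):
u·v = (-5)·4 + 4·1 + 4·(-5) + (-5)·0 = (-20) + 4 + (-20) + 0 = -36.
|u| = √((-5)² + 4² + 4² + (-5)²) = √82, |v| = √(4² + 1² + (-5)² + 0²) = √42, so |u||v| = √(82·42) = √3444.
cos θ = (u·v)/(|u||v|) = -36/√3444 ≈ -0.613438
θ = arccos(-0.613438) ≈ 127.84°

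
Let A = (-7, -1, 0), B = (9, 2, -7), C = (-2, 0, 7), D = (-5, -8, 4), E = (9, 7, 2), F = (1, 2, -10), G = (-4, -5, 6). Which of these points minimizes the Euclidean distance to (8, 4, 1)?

Distances: d(A) ≈ 15.843, d(B) ≈ 8.3066, d(C) ≈ 12.3288, d(D) ≈ 17.9444, d(E) ≈ 3.3166, d(F) ≈ 13.1909, d(G) ≈ 15.8114. Nearest: E = (9, 7, 2) with distance 3.3166.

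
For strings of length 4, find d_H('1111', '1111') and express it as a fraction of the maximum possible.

Differing positions: none. Hamming distance = 0. The maximum possible Hamming distance for length-4 strings is 4, so d_H/4 = 0/4 = 0.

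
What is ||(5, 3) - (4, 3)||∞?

max(|x_i - y_i|) = max(|5 - 4|, |3 - 3|) = max(1, 0) = 1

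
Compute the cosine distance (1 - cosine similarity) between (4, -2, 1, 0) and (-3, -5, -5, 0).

With u = (4, -2, 1, 0), v = (-3, -5, -5, 0):
u·v = 4·(-3) + (-2)·(-5) + 1·(-5) + 0·0 = (-12) + 10 + (-5) + 0 = -7.
|u| = √(4² + (-2)² + 1² + 0²) = √21, |v| = √((-3)² + (-5)² + (-5)² + 0²) = √59, so |u||v| = √(21·59) = √1239.
cos θ = (u·v)/(|u||v|) = -7/√1239 ≈ -0.1989
Cosine distance = 1 - cos θ ≈ 1 - (-0.1989) = 1.1989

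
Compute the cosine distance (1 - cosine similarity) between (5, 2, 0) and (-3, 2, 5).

With u = (5, 2, 0), v = (-3, 2, 5):
u·v = 5·(-3) + 2·2 + 0·5 = (-15) + 4 + 0 = -11.
|u| = √(5² + 2² + 0²) = √29, |v| = √((-3)² + 2² + 5²) = √38, so |u||v| = √(29·38) = √1102.
cos θ = (u·v)/(|u||v|) = -11/√1102 ≈ -0.3314
Cosine distance = 1 - cos θ ≈ 1 - (-0.3314) = 1.3314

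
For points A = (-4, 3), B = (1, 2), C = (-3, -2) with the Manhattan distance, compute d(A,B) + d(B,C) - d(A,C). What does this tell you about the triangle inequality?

d(A,B) = 5 + 1 = 6, d(B,C) = 4 + 4 = 8, d(A,C) = 1 + 5 = 6.
d(A,B) + d(B,C) - d(A,C) = 6 + 8 - 6 = 14 - 6 = 8. This is ≥ 0, so the triangle inequality holds for these points.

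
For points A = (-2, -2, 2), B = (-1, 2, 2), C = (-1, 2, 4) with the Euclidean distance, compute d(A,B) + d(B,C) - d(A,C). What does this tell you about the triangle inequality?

d(A,B) = √(1² + 4² + 0²) = √17 ≈ 4.1231, d(B,C) = √(0² + 0² + 2²) = √4 = 2, d(A,C) = √(1² + 4² + 2²) = √21 ≈ 4.5826.
d(A,B) + d(B,C) - d(A,C) = 4.1231 + 2 - 4.5826 = 6.1231 - 4.5826 = 1.5405 (to 4 decimal places). This is ≥ 0, so the triangle inequality holds for these points.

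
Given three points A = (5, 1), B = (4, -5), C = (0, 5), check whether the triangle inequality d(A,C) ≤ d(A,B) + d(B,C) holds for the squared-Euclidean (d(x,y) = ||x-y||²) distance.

d(A,B) = 1² + 6² = 37, d(B,C) = 4² + 10² = 116, d(A,C) = 5² + 4² = 41.
d(A,C) = 41 ≤ 37 + 116 = 153. Triangle inequality is satisfied.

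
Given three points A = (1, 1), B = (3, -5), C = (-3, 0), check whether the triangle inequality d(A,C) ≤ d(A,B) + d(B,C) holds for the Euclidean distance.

d(A,B) = √(2² + 6²) = √40 ≈ 6.3246, d(B,C) = √(6² + 5²) = √61 ≈ 7.8102, d(A,C) = √(4² + 1²) = √17 ≈ 4.1231.
d(A,C) ≈ 4.1231 ≤ 6.3246 + 7.8102 = 14.1348. Triangle inequality is satisfied.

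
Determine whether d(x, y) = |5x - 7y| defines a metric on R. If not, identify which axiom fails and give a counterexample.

No. d fails symmetry: d(3, 4) = |5·3 - 7·4| = |-13| = 13, but d(4, 3) = |5·4 - 7·3| = |-1| = 1. Since 13 ≠ 1, d(x,y) ≠ d(y,x) in general.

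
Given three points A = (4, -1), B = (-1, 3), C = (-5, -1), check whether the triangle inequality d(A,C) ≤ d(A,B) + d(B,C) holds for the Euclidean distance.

d(A,B) = √(5² + 4²) = √41 ≈ 6.4031, d(B,C) = √(4² + 4²) = √32 ≈ 5.6569, d(A,C) = √(9² + 0²) = √81 = 9.
d(A,C) = 9 ≤ 6.4031 + 5.6569 = 12.06. Triangle inequality is satisfied.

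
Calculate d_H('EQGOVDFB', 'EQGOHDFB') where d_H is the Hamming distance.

Differing positions: 5. Hamming distance = 1.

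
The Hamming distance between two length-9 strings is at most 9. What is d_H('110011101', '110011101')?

Differing positions: none. Hamming distance = 0. The maximum possible Hamming distance for length-9 strings is 9, so d_H/9 = 0/9 = 0.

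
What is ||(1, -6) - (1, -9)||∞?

max(|x_i - y_i|) = max(|1 - 1|, |-6 - (-9)|) = max(0, 3) = 3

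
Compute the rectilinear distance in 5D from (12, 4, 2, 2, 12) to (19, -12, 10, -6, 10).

Σ|x_i - y_i| = |12 - 19| + |4 - (-12)| + |2 - 10| + |2 - (-6)| + |12 - 10| = 7 + 16 + 8 + 8 + 2 = 41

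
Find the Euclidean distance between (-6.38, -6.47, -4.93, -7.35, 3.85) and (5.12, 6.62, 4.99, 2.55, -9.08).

√(Σ(x_i - y_i)²) = √((-6.38 - 5.12)² + (-6.47 - 6.62)² + (-4.93 - 4.99)² + (-7.35 - 2.55)² + (3.85 - (-9.08))²)
= √((-11.5)² + (-13.09)² + (-9.92)² + (-9.9)² + 12.93²) = √(132.25 + 171.3481 + 98.4064 + 98.01 + 167.1849) = √667.1994 ≈ 25.8302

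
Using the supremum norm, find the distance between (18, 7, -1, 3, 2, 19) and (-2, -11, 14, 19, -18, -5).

max(|x_i - y_i|) = max(|18 - (-2)|, |7 - (-11)|, |-1 - 14|, |3 - 19|, |2 - (-18)|, |19 - (-5)|) = max(20, 18, 15, 16, 20, 24) = 24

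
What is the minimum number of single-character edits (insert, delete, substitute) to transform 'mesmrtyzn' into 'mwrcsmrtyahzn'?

Let D[i][j] be the edit distance between the first i characters of 'mesmrtyzn' and the first j characters of 'mwrcsmrtyahzn', with D[i][0] = i, D[0][j] = j, and D[i][j] = D[i-1][j-1] if the characters match, else 1 + min(D[i-1][j], D[i][j-1], D[i-1][j-1]). Filling the table (rows: prefixes of 'mesmrtyzn', columns: prefixes of 'mwrcsmrtyahzn'):
     ε  m  w  r  c  s  m  r  t  y  a  h  z  n
  ε  0  1  2  3  4  5  6  7  8  9 10 11 12 13
  m  1  0  1  2  3  4  5  6  7  8  9 10 11 12
  e  2  1  1  2  3  4  5  6  7  8  9 10 11 12
  s  3  2  2  2  3  3  4  5  6  7  8  9 10 11
  m  4  3  3  3  3  4  3  4  5  6  7  8  9 10
  r  5  4  4  3  4  4  4  3  4  5  6  7  8  9
  t  6  5  5  4  4  5  5  4  3  4  5  6  7  8
  y  7  6  6  5  5  5  6  5  4  3  4  5  6  7
  z  8  7  7  6  6  6  6  6  5  4  4  5  5  6
  n  9  8  8  7  7  7  7  7  6  5  5  5  6  5
The bottom-right entry gives D[9][13] = 5, so no sequence of fewer than 5 edits works. Backtracking through the table gives one optimal edit sequence (5 edits):
  mesmrtyzn → mwesmrtyzn (ins w @2)
  mwesmrtyzn → mwresmrtyzn (ins r @3)
  mwresmrtyzn → mwrcsmrtyzn (sub e→c @4)
  mwrcsmrtyzn → mwrcsmrtyazn (ins a @10)
  mwrcsmrtyazn → mwrcsmrtyahzn (ins h @11)
Edit distance = 5.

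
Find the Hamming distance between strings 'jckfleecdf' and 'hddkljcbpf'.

Differing positions: 1, 2, 3, 4, 6, 7, 8, 9. Hamming distance = 8.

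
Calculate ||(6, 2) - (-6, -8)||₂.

√(Σ(x_i - y_i)²) = √((6 - (-6))² + (2 - (-8))²)
= √(12² + 10²) = √(144 + 100) = √244 ≈ 15.6205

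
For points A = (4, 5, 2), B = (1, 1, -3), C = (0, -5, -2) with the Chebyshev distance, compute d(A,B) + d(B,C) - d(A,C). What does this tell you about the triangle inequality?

d(A,B) = max(3, 4, 5) = 5, d(B,C) = max(1, 6, 1) = 6, d(A,C) = max(4, 10, 4) = 10.
d(A,B) + d(B,C) - d(A,C) = 5 + 6 - 10 = 11 - 10 = 1. This is ≥ 0, so the triangle inequality holds for these points.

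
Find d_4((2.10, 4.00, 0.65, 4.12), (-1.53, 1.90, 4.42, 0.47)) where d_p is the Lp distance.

(Σ|x_i - y_i|^4)^(1/4) = (|2.1 - (-1.53)|^4 + |4 - 1.9|^4 + |0.65 - 4.42|^4 + |4.12 - 0.47|^4)^(1/4)
= (3.63^4 + 2.1^4 + 3.77^4 + 3.65^4)^(1/4) ≈ (173.6307 + 19.4481 + 202.0065 + 177.489)^(1/4) = (572.5743)^(1/4) ≈ 4.8917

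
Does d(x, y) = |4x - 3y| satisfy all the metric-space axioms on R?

No. d fails symmetry: d(1, 3) = |4·1 - 3·3| = |-5| = 5, but d(3, 1) = |4·3 - 3·1| = |9| = 9. Since 5 ≠ 9, d(x,y) ≠ d(y,x) in general.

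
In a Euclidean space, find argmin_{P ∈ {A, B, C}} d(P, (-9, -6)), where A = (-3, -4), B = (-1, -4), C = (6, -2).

Distances: d(A) ≈ 6.3246, d(B) ≈ 8.2462, d(C) ≈ 15.5242. Nearest: A = (-3, -4) with distance 6.3246.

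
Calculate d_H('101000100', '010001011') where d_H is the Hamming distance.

Differing positions: 1, 2, 3, 6, 7, 8, 9. Hamming distance = 7.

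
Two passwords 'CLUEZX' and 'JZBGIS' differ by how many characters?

Differing positions: 1, 2, 3, 4, 5, 6. Hamming distance = 6.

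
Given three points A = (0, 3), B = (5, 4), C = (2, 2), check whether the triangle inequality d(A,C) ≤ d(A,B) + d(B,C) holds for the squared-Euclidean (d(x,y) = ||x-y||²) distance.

d(A,B) = 5² + 1² = 26, d(B,C) = 3² + 2² = 13, d(A,C) = 2² + 1² = 5.
d(A,C) = 5 ≤ 26 + 13 = 39. Triangle inequality is satisfied.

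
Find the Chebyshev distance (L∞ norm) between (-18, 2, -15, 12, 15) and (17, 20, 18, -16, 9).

max(|x_i - y_i|) = max(|-18 - 17|, |2 - 20|, |-15 - 18|, |12 - (-16)|, |15 - 9|) = max(35, 18, 33, 28, 6) = 35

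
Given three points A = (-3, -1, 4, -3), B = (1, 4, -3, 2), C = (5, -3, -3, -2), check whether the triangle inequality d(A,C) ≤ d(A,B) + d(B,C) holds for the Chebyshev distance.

d(A,B) = max(4, 5, 7, 5) = 7, d(B,C) = max(4, 7, 0, 4) = 7, d(A,C) = max(8, 2, 7, 1) = 8.
d(A,C) = 8 ≤ 7 + 7 = 14. Triangle inequality is satisfied.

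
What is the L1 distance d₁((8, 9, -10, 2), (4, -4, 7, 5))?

Σ|x_i - y_i| = |8 - 4| + |9 - (-4)| + |-10 - 7| + |2 - 5| = 4 + 13 + 17 + 3 = 37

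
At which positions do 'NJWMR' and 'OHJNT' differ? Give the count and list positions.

Differing positions: 1, 2, 3, 4, 5. Hamming distance = 5.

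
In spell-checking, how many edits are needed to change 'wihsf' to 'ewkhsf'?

Let D[i][j] be the edit distance between the first i characters of 'wihsf' and the first j characters of 'ewkhsf', with D[i][0] = i, D[0][j] = j, and D[i][j] = D[i-1][j-1] if the characters match, else 1 + min(D[i-1][j], D[i][j-1], D[i-1][j-1]). Filling the table (rows: prefixes of 'wihsf', columns: prefixes of 'ewkhsf'):
     ε  e  w  k  h  s  f
  ε  0  1  2  3  4  5  6
  w  1  1  1  2  3  4  5
  i  2  2  2  2  3  4  5
  h  3  3  3  3  2  3  4
  s  4  4  4  4  3  2  3
  f  5  5  5  5  4  3  2
The bottom-right entry gives D[5][6] = 2, so no sequence of fewer than 2 edits works. Backtracking through the table gives one optimal edit sequence (2 edits):
  wihsf → ewihsf (ins e @1)
  ewihsf → ewkhsf (sub i→k @3)
Edit distance = 2.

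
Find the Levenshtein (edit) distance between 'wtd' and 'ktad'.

Let D[i][j] be the edit distance between the first i characters of 'wtd' and the first j characters of 'ktad', with D[i][0] = i, D[0][j] = j, and D[i][j] = D[i-1][j-1] if the characters match, else 1 + min(D[i-1][j], D[i][j-1], D[i-1][j-1]). Filling the table (rows: prefixes of 'wtd', columns: prefixes of 'ktad'):
     ε  k  t  a  d
  ε  0  1  2  3  4
  w  1  1  2  3  4
  t  2  2  1  2  3
  d  3  3  2  2  2
The bottom-right entry gives D[3][4] = 2, so no sequence of fewer than 2 edits works. Backtracking through the table gives one optimal edit sequence (2 edits):
  wtd → ktd (sub w→k @1)
  ktd → ktad (ins a @3)
Edit distance = 2.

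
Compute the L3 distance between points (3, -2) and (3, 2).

(Σ|x_i - y_i|^3)^(1/3) = (|3 - 3|^3 + |-2 - 2|^3)^(1/3)
= (0^3 + 4^3)^(1/3) = (0 + 64)^(1/3) = (64)^(1/3) = 4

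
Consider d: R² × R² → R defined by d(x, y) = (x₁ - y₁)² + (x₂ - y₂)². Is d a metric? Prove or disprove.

No. The squared Euclidean distance fails the triangle inequality. Counterexample: x = (0, 0), y = (3, 1), z = (6, 2). d(x,z) = 6² + 2² = 40, but d(x,y) + d(y,z) = (3² + 1²) + (3² + 1²) = 10 + 10 = 20. Since 40 > 20, the triangle inequality is violated. (Note: √d, the ordinary Euclidean distance, IS a metric.)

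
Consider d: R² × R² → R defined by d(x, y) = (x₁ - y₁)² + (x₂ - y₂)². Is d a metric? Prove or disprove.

No. The squared Euclidean distance fails the triangle inequality. Counterexample: x = (0, 0), y = (1, 3), z = (2, 6). d(x,z) = 2² + 6² = 40, but d(x,y) + d(y,z) = (1² + 3²) + (1² + 3²) = 10 + 10 = 20. Since 40 > 20, the triangle inequality is violated. (Note: √d, the ordinary Euclidean distance, IS a metric.)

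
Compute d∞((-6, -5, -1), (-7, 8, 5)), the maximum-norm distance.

max(|x_i - y_i|) = max(|-6 - (-7)|, |-5 - 8|, |-1 - 5|) = max(1, 13, 6) = 13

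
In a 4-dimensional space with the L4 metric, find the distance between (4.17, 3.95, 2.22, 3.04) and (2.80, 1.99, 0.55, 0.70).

(Σ|x_i - y_i|^4)^(1/4) = (|4.17 - 2.8|^4 + |3.95 - 1.99|^4 + |2.22 - 0.55|^4 + |3.04 - 0.7|^4)^(1/4)
= (1.37^4 + 1.96^4 + 1.67^4 + 2.34^4)^(1/4) ≈ (3.5228 + 14.7579 + 7.778 + 29.9822)^(1/4) = (56.0409)^(1/4) ≈ 2.7361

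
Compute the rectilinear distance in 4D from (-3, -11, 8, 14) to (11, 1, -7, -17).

Σ|x_i - y_i| = |-3 - 11| + |-11 - 1| + |8 - (-7)| + |14 - (-17)| = 14 + 12 + 15 + 31 = 72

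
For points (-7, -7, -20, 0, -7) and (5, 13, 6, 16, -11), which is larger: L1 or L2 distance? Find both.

L1 = |-7 - 5| + |-7 - 13| + |-20 - 6| + |0 - 16| + |-7 - (-11)| = 12 + 20 + 26 + 16 + 4 = 78
L2 = √(12² + 20² + 26² + 16² + 4²) = √1492 ≈ 38.6264
L1 ≥ L2 always (equality iff movement is along one axis); L1 > L2 here.
Ratio L1/L2 = 78/√1492 ≈ 2.0193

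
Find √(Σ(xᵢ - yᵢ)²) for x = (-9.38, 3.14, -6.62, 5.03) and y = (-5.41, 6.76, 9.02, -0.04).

√(Σ(x_i - y_i)²) = √((-9.38 - (-5.41))² + (3.14 - 6.76)² + (-6.62 - 9.02)² + (5.03 - (-0.04))²)
= √((-3.97)² + (-3.62)² + (-15.64)² + 5.07²) = √(15.7609 + 13.1044 + 244.6096 + 25.7049) = √299.1798 ≈ 17.2968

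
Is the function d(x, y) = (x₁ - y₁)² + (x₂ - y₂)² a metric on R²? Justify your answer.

No. The squared Euclidean distance fails the triangle inequality. Counterexample: x = (0, 0), y = (5, 1), z = (10, 2). d(x,z) = 10² + 2² = 104, but d(x,y) + d(y,z) = (5² + 1²) + (5² + 1²) = 26 + 26 = 52. Since 104 > 52, the triangle inequality is violated. (Note: √d, the ordinary Euclidean distance, IS a metric.)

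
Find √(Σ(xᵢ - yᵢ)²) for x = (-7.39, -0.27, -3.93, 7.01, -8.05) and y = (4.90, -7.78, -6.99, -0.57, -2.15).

√(Σ(x_i - y_i)²) = √((-7.39 - 4.9)² + (-0.27 - (-7.78))² + (-3.93 - (-6.99))² + (7.01 - (-0.57))² + (-8.05 - (-2.15))²)
= √((-12.29)² + 7.51² + 3.06² + 7.58² + (-5.9)²) = √(151.0441 + 56.4001 + 9.3636 + 57.4564 + 34.81) = √309.0742 ≈ 17.5805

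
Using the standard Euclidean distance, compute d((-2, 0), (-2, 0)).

(Σ|x_i - y_i|^2)^(1/2) = (|-2 - (-2)|^2 + |0 - 0|^2)^(1/2)
= (0^2 + 0^2)^(1/2) = (0 + 0)^(1/2) = (0)^(1/2) = 0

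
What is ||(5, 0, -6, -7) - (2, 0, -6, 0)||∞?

max(|x_i - y_i|) = max(|5 - 2|, |0 - 0|, |-6 - (-6)|, |-7 - 0|) = max(3, 0, 0, 7) = 7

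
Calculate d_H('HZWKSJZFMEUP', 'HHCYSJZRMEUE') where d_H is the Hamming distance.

Differing positions: 2, 3, 4, 8, 12. Hamming distance = 5.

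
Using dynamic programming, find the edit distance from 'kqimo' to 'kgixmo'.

Let D[i][j] be the edit distance between the first i characters of 'kqimo' and the first j characters of 'kgixmo', with D[i][0] = i, D[0][j] = j, and D[i][j] = D[i-1][j-1] if the characters match, else 1 + min(D[i-1][j], D[i][j-1], D[i-1][j-1]). Filling the table (rows: prefixes of 'kqimo', columns: prefixes of 'kgixmo'):
     ε  k  g  i  x  m  o
  ε  0  1  2  3  4  5  6
  k  1  0  1  2  3  4  5
  q  2  1  1  2  3  4  5
  i  3  2  2  1  2  3  4
  m  4  3  3  2  2  2  3
  o  5  4  4  3  3  3  2
The bottom-right entry gives D[5][6] = 2, so no sequence of fewer than 2 edits works. Backtracking through the table gives one optimal edit sequence (2 edits):
  kqimo → kgimo (sub q→g @2)
  kgimo → kgixmo (ins x @4)
Edit distance = 2.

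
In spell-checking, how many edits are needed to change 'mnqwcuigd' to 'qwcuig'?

Let D[i][j] be the edit distance between the first i characters of 'mnqwcuigd' and the first j characters of 'qwcuig', with D[i][0] = i, D[0][j] = j, and D[i][j] = D[i-1][j-1] if the characters match, else 1 + min(D[i-1][j], D[i][j-1], D[i-1][j-1]). Filling the table (rows: prefixes of 'mnqwcuigd', columns: prefixes of 'qwcuig'):
     ε  q  w  c  u  i  g
  ε  0  1  2  3  4  5  6
  m  1  1  2  3  4  5  6
  n  2  2  2  3  4  5  6
  q  3  2  3  3  4  5  6
  w  4  3  2  3  4  5  6
  c  5  4  3  2  3  4  5
  u  6  5  4  3  2  3  4
  i  7  6  5  4  3  2  3
  g  8  7  6  5  4  3  2
  d  9  8  7  6  5  4  3
The bottom-right entry gives D[9][6] = 3, so no sequence of fewer than 3 edits works. Backtracking through the table gives one optimal edit sequence (3 edits):
  mnqwcuigd → nqwcuigd (del m @1)
  nqwcuigd → qwcuigd (del n @1)
  qwcuigd → qwcuig (del d @7)
Edit distance = 3.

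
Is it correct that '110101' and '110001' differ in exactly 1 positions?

Differing positions: 4. Hamming distance = 1, so the claim is true.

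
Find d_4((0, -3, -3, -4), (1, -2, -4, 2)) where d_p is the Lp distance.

(Σ|x_i - y_i|^4)^(1/4) = (|0 - 1|^4 + |-3 - (-2)|^4 + |-3 - (-4)|^4 + |-4 - 2|^4)^(1/4)
= (1^4 + 1^4 + 1^4 + 6^4)^(1/4) = (1 + 1 + 1 + 1296)^(1/4) = (1299)^(1/4) ≈ 6.0035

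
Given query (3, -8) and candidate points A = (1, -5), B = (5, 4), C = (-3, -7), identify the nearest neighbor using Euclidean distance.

Distances: d(A) ≈ 3.6056, d(B) ≈ 12.1655, d(C) ≈ 6.0828. Nearest: A = (1, -5) with distance 3.6056.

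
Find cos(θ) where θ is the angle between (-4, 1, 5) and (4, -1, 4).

With u = (-4, 1, 5), v = (4, -1, 4):
u·v = (-4)·4 + 1·(-1) + 5·4 = (-16) + (-1) + 20 = 3.
|u| = √((-4)² + 1² + 5²) = √42, |v| = √(4² + (-1)² + 4²) = √33, so |u||v| = √(42·33) = √1386.
cos θ = (u·v)/(|u||v|) = 3/√1386 ≈ 0.0806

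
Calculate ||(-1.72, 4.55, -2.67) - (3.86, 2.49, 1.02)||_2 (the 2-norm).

(Σ|x_i - y_i|^2)^(1/2) = (|-1.72 - 3.86|^2 + |4.55 - 2.49|^2 + |-2.67 - 1.02|^2)^(1/2)
= (5.58^2 + 2.06^2 + 3.69^2)^(1/2) = (31.1364 + 4.2436 + 13.6161)^(1/2) = (48.9961)^(1/2) ≈ 6.9997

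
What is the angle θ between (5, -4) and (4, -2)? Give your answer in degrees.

With u = (5, -4), v = (4, -2):
u·v = 5·4 + (-4)·(-2) = 20 + 8 = 28.
|u| = √(5² + (-4)²) = √41, |v| = √(4² + (-2)²) = √20, so |u||v| = √(41·20) = √820.
cos θ = (u·v)/(|u||v|) = 28/√820 ≈ 0.977802
θ = arccos(0.977802) ≈ 12.09°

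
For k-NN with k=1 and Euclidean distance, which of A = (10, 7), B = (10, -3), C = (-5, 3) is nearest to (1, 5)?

Distances: d(A) ≈ 9.2195, d(B) ≈ 12.0416, d(C) ≈ 6.3246. Nearest: C = (-5, 3) with distance 6.3246.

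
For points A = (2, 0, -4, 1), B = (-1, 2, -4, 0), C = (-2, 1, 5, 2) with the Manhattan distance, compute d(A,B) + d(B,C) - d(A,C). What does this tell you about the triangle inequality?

d(A,B) = 3 + 2 + 0 + 1 = 6, d(B,C) = 1 + 1 + 9 + 2 = 13, d(A,C) = 4 + 1 + 9 + 1 = 15.
d(A,B) + d(B,C) - d(A,C) = 6 + 13 - 15 = 19 - 15 = 4. This is ≥ 0, so the triangle inequality holds for these points.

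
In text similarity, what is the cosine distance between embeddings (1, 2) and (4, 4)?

With u = (1, 2), v = (4, 4):
u·v = 1·4 + 2·4 = 4 + 8 = 12.
|u| = √(1² + 2²) = √5, |v| = √(4² + 4²) = √32, so |u||v| = √(5·32) = √160.
cos θ = (u·v)/(|u||v|) = 12/√160 ≈ 0.9487
Cosine distance = 1 - cos θ ≈ 1 - 0.9487 = 0.0513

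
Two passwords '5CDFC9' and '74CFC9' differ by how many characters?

Differing positions: 1, 2, 3. Hamming distance = 3.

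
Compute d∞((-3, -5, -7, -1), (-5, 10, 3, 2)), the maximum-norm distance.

max(|x_i - y_i|) = max(|-3 - (-5)|, |-5 - 10|, |-7 - 3|, |-1 - 2|) = max(2, 15, 10, 3) = 15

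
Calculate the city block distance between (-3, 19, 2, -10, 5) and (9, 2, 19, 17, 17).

Σ|x_i - y_i| = |-3 - 9| + |19 - 2| + |2 - 19| + |-10 - 17| + |5 - 17| = 12 + 17 + 17 + 27 + 12 = 85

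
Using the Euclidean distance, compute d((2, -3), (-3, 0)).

(Σ|x_i - y_i|^2)^(1/2) = (|2 - (-3)|^2 + |-3 - 0|^2)^(1/2)
= (5^2 + 3^2)^(1/2) = (25 + 9)^(1/2) = (34)^(1/2) ≈ 5.831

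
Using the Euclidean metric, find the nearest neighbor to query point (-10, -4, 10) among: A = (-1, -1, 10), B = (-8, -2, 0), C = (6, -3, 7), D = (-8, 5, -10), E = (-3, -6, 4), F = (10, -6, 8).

Distances: d(A) ≈ 9.4868, d(B) ≈ 10.3923, d(C) ≈ 16.3095, d(D) ≈ 22.0227, d(E) ≈ 9.434, d(F) ≈ 20.199. Nearest: E = (-3, -6, 4) with distance 9.434.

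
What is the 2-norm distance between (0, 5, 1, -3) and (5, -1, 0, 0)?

(Σ|x_i - y_i|^2)^(1/2) = (|0 - 5|^2 + |5 - (-1)|^2 + |1 - 0|^2 + |-3 - 0|^2)^(1/2)
= (5^2 + 6^2 + 1^2 + 3^2)^(1/2) = (25 + 36 + 1 + 9)^(1/2) = (71)^(1/2) ≈ 8.4261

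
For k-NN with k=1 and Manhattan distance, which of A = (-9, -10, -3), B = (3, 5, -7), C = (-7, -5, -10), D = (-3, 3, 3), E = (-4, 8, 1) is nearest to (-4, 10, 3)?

Distances: d(A) = 31, d(B) = 22, d(C) = 31, d(D) = 8, d(E) = 4. Nearest: E = (-4, 8, 1) with distance 4.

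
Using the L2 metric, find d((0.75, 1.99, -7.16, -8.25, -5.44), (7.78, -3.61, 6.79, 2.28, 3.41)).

√(Σ(x_i - y_i)²) = √((0.75 - 7.78)² + (1.99 - (-3.61))² + (-7.16 - 6.79)² + (-8.25 - 2.28)² + (-5.44 - 3.41)²)
= √((-7.03)² + 5.6² + (-13.95)² + (-10.53)² + (-8.85)²) = √(49.4209 + 31.36 + 194.6025 + 110.8809 + 78.3225) = √464.5868 ≈ 21.5543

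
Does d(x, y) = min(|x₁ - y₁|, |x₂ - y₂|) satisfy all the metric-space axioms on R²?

No. d fails identity of indiscernibles: take x = (1, 0) and y = (1, 4). Then d(x,y) = min(|1 - 1|, |0 - 4|) = min(0, 4) = 0, yet x ≠ y.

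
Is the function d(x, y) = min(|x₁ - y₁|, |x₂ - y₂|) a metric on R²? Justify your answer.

No. d fails identity of indiscernibles: take x = (-1, 0) and y = (-1, 2). Then d(x,y) = min(|-1 - (-1)|, |0 - 2|) = min(0, 2) = 0, yet x ≠ y.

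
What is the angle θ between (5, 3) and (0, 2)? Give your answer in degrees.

With u = (5, 3), v = (0, 2):
u·v = 5·0 + 3·2 = 0 + 6 = 6.
|u| = √(5² + 3²) = √34, |v| = √(0² + 2²) = √4, so |u||v| = √(34·4) = √136.
cos θ = (u·v)/(|u||v|) = 6/√136 ≈ 0.514496
θ = arccos(0.514496) ≈ 59.04°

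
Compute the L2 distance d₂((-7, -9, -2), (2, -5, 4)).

√(Σ(x_i - y_i)²) = √((-7 - 2)² + (-9 - (-5))² + (-2 - 4)²)
= √((-9)² + (-4)² + (-6)²) = √(81 + 16 + 36) = √133 ≈ 11.5326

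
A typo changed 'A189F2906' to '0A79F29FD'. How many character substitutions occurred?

Differing positions: 1, 2, 3, 8, 9. Hamming distance = 5.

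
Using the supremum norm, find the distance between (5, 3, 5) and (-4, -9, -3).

max(|x_i - y_i|) = max(|5 - (-4)|, |3 - (-9)|, |5 - (-3)|) = max(9, 12, 8) = 12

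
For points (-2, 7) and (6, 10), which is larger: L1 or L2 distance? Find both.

L1 = |-2 - 6| + |7 - 10| = 8 + 3 = 11
L2 = √(8² + 3²) = √73 ≈ 8.544
L1 ≥ L2 always (equality iff movement is along one axis); L1 > L2 here.
Ratio L1/L2 = 11/√73 ≈ 1.2875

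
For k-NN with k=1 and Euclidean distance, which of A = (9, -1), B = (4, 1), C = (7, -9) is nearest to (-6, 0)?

Distances: d(A) ≈ 15.0333, d(B) ≈ 10.0499, d(C) ≈ 15.8114. Nearest: B = (4, 1) with distance 10.0499.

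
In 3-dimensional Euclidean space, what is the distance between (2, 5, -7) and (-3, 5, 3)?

√(Σ(x_i - y_i)²) = √((2 - (-3))² + (5 - 5)² + (-7 - 3)²)
= √(5² + 0² + (-10)²) = √(25 + 0 + 100) = √125 ≈ 11.1803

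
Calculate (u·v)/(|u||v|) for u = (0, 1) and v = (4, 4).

With u = (0, 1), v = (4, 4):
u·v = 0·4 + 1·4 = 0 + 4 = 4.
|u| = √(0² + 1²) = √1, |v| = √(4² + 4²) = √32, so |u||v| = √(1·32) = √32.
cos θ = (u·v)/(|u||v|) = 4/√32 ≈ 0.7071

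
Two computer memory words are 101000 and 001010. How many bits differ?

Differing positions: 1, 5. Hamming distance = 2.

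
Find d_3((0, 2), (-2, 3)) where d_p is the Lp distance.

(Σ|x_i - y_i|^3)^(1/3) = (|0 - (-2)|^3 + |2 - 3|^3)^(1/3)
= (2^3 + 1^3)^(1/3) = (8 + 1)^(1/3) = (9)^(1/3) ≈ 2.0801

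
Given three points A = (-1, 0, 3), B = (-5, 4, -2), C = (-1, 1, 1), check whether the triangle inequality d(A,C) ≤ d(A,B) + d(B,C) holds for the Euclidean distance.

d(A,B) = √(4² + 4² + 5²) = √57 ≈ 7.5498, d(B,C) = √(4² + 3² + 3²) = √34 ≈ 5.831, d(A,C) = √(0² + 1² + 2²) = √5 ≈ 2.2361.
d(A,C) ≈ 2.2361 ≤ 7.5498 + 5.831 = 13.3808. Triangle inequality is satisfied.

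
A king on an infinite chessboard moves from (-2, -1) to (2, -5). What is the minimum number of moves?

max(|x_i - y_i|) = max(|-2 - 2|, |-1 - (-5)|) = max(4, 4) = 4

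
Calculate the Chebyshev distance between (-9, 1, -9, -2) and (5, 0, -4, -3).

max(|x_i - y_i|) = max(|-9 - 5|, |1 - 0|, |-9 - (-4)|, |-2 - (-3)|) = max(14, 1, 5, 1) = 14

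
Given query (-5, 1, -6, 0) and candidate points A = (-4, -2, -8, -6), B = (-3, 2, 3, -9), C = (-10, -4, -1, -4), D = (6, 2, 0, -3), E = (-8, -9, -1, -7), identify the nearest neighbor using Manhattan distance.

Distances: d(A) = 12, d(B) = 21, d(C) = 19, d(D) = 21, d(E) = 25. Nearest: A = (-4, -2, -8, -6) with distance 12.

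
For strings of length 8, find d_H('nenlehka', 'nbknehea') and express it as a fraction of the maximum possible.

Differing positions: 2, 3, 4, 7. Hamming distance = 4. The maximum possible Hamming distance for length-8 strings is 8, so d_H/8 = 4/8 = 0.5.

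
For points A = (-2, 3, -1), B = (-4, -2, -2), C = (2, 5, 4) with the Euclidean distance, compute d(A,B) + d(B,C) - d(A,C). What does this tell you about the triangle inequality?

d(A,B) = √(2² + 5² + 1²) = √30 ≈ 5.4772, d(B,C) = √(6² + 7² + 6²) = √121 = 11, d(A,C) = √(4² + 2² + 5²) = √45 ≈ 6.7082.
d(A,B) + d(B,C) - d(A,C) = 5.4772 + 11 - 6.7082 = 16.4772 - 6.7082 = 9.769 (to 4 decimal places). This is ≥ 0, so the triangle inequality holds for these points.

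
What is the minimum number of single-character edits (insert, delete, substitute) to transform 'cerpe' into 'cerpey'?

Let D[i][j] be the edit distance between the first i characters of 'cerpe' and the first j characters of 'cerpey', with D[i][0] = i, D[0][j] = j, and D[i][j] = D[i-1][j-1] if the characters match, else 1 + min(D[i-1][j], D[i][j-1], D[i-1][j-1]). Filling the table (rows: prefixes of 'cerpe', columns: prefixes of 'cerpey'):
     ε  c  e  r  p  e  y
  ε  0  1  2  3  4  5  6
  c  1  0  1  2  3  4  5
  e  2  1  0  1  2  3  4
  r  3  2  1  0  1  2  3
  p  4  3  2  1  0  1  2
  e  5  4  3  2  1  0  1
The bottom-right entry gives D[5][6] = 1, so no sequence of fewer than 1 edit works. Backtracking through the table gives one optimal edit sequence (1 edit):
  cerpe → cerpey (ins y @6)
Edit distance = 1.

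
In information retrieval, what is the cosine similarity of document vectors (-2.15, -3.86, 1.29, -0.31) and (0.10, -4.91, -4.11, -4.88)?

With u = (-2.15, -3.86, 1.29, -0.31), v = (0.10, -4.91, -4.11, -4.88):
u·v = (-2.15)·0.1 + (-3.86)·(-4.91) + 1.29·(-4.11) + (-0.31)·(-4.88) = (-0.215) + 18.9526 + (-5.3019) + 1.5128 = 14.9485.
|u| = √((-2.15)² + (-3.86)² + 1.29² + (-0.31)²) = √(4.6225 + 14.8996 + 1.6641 + 0.0961) = √21.2823, |v| = √(0.1² + (-4.91)² + (-4.11)² + (-4.88)²) = √(0.01 + 24.1081 + 16.8921 + 23.8144) = √64.8246.
cos θ = (u·v)/(|u||v|) = 14.9485/(√21.2823·√64.8246) ≈ 0.4025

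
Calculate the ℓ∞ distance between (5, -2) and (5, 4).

max(|x_i - y_i|) = max(|5 - 5|, |-2 - 4|) = max(0, 6) = 6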